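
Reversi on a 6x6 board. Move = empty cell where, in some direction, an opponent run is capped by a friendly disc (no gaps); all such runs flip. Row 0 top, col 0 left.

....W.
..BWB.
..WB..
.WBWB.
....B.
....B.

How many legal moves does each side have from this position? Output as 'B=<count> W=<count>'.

-- B to move --
(0,2): no bracket -> illegal
(0,3): flips 1 -> legal
(0,5): no bracket -> illegal
(1,1): flips 2 -> legal
(1,5): no bracket -> illegal
(2,0): no bracket -> illegal
(2,1): flips 1 -> legal
(2,4): no bracket -> illegal
(3,0): flips 1 -> legal
(4,0): no bracket -> illegal
(4,1): no bracket -> illegal
(4,2): no bracket -> illegal
(4,3): flips 1 -> legal
B mobility = 5
-- W to move --
(0,1): no bracket -> illegal
(0,2): flips 1 -> legal
(0,3): no bracket -> illegal
(0,5): no bracket -> illegal
(1,1): flips 1 -> legal
(1,5): flips 1 -> legal
(2,1): no bracket -> illegal
(2,4): flips 2 -> legal
(2,5): no bracket -> illegal
(3,5): flips 1 -> legal
(4,1): no bracket -> illegal
(4,2): flips 1 -> legal
(4,3): no bracket -> illegal
(4,5): no bracket -> illegal
(5,3): no bracket -> illegal
(5,5): flips 1 -> legal
W mobility = 7

Answer: B=5 W=7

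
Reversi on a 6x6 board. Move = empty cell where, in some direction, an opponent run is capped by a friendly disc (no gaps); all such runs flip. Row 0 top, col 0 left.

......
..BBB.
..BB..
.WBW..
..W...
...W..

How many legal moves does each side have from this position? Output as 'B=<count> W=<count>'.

Answer: B=6 W=4

Derivation:
-- B to move --
(2,0): no bracket -> illegal
(2,1): no bracket -> illegal
(2,4): no bracket -> illegal
(3,0): flips 1 -> legal
(3,4): flips 1 -> legal
(4,0): flips 1 -> legal
(4,1): no bracket -> illegal
(4,3): flips 1 -> legal
(4,4): flips 1 -> legal
(5,1): no bracket -> illegal
(5,2): flips 1 -> legal
(5,4): no bracket -> illegal
B mobility = 6
-- W to move --
(0,1): no bracket -> illegal
(0,2): flips 3 -> legal
(0,3): flips 2 -> legal
(0,4): flips 2 -> legal
(0,5): no bracket -> illegal
(1,1): flips 1 -> legal
(1,5): no bracket -> illegal
(2,1): no bracket -> illegal
(2,4): no bracket -> illegal
(2,5): no bracket -> illegal
(3,4): no bracket -> illegal
(4,1): no bracket -> illegal
(4,3): no bracket -> illegal
W mobility = 4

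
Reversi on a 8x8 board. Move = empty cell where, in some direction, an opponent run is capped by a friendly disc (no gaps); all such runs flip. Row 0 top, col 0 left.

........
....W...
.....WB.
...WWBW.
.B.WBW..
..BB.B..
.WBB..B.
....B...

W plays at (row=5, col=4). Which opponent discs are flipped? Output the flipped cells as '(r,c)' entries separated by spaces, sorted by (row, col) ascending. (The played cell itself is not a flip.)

Dir NW: first cell 'W' (not opp) -> no flip
Dir N: opp run (4,4) capped by W -> flip
Dir NE: first cell 'W' (not opp) -> no flip
Dir W: opp run (5,3) (5,2), next='.' -> no flip
Dir E: opp run (5,5), next='.' -> no flip
Dir SW: opp run (6,3), next='.' -> no flip
Dir S: first cell '.' (not opp) -> no flip
Dir SE: first cell '.' (not opp) -> no flip

Answer: (4,4)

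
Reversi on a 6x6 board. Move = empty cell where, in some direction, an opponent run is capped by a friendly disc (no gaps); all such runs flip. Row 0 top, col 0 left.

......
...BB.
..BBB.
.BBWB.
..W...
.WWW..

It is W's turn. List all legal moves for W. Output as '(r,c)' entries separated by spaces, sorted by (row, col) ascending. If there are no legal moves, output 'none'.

(0,2): no bracket -> illegal
(0,3): flips 2 -> legal
(0,4): no bracket -> illegal
(0,5): no bracket -> illegal
(1,1): flips 1 -> legal
(1,2): flips 2 -> legal
(1,5): flips 1 -> legal
(2,0): flips 1 -> legal
(2,1): no bracket -> illegal
(2,5): no bracket -> illegal
(3,0): flips 2 -> legal
(3,5): flips 1 -> legal
(4,0): no bracket -> illegal
(4,1): no bracket -> illegal
(4,3): no bracket -> illegal
(4,4): no bracket -> illegal
(4,5): no bracket -> illegal

Answer: (0,3) (1,1) (1,2) (1,5) (2,0) (3,0) (3,5)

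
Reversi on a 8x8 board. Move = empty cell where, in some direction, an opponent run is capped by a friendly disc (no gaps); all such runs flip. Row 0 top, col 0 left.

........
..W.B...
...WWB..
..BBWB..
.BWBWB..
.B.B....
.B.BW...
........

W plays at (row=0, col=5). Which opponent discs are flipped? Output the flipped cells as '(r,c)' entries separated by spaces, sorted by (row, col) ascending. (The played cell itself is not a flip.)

Answer: (1,4)

Derivation:
Dir NW: edge -> no flip
Dir N: edge -> no flip
Dir NE: edge -> no flip
Dir W: first cell '.' (not opp) -> no flip
Dir E: first cell '.' (not opp) -> no flip
Dir SW: opp run (1,4) capped by W -> flip
Dir S: first cell '.' (not opp) -> no flip
Dir SE: first cell '.' (not opp) -> no flip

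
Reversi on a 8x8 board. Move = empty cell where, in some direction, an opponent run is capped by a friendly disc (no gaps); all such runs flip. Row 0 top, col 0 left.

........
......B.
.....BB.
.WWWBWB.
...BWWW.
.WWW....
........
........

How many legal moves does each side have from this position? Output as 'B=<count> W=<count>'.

Answer: B=10 W=10

Derivation:
-- B to move --
(2,0): no bracket -> illegal
(2,1): flips 1 -> legal
(2,2): no bracket -> illegal
(2,3): flips 1 -> legal
(2,4): no bracket -> illegal
(3,0): flips 3 -> legal
(3,7): no bracket -> illegal
(4,0): no bracket -> illegal
(4,1): no bracket -> illegal
(4,2): no bracket -> illegal
(4,7): flips 3 -> legal
(5,0): no bracket -> illegal
(5,4): flips 2 -> legal
(5,5): flips 2 -> legal
(5,6): flips 2 -> legal
(5,7): no bracket -> illegal
(6,0): no bracket -> illegal
(6,1): flips 1 -> legal
(6,2): flips 3 -> legal
(6,3): flips 1 -> legal
(6,4): no bracket -> illegal
B mobility = 10
-- W to move --
(0,5): no bracket -> illegal
(0,6): flips 3 -> legal
(0,7): flips 4 -> legal
(1,4): no bracket -> illegal
(1,5): flips 1 -> legal
(1,7): flips 1 -> legal
(2,3): flips 1 -> legal
(2,4): flips 1 -> legal
(2,7): flips 1 -> legal
(3,7): flips 1 -> legal
(4,2): flips 1 -> legal
(4,7): no bracket -> illegal
(5,4): flips 1 -> legal
W mobility = 10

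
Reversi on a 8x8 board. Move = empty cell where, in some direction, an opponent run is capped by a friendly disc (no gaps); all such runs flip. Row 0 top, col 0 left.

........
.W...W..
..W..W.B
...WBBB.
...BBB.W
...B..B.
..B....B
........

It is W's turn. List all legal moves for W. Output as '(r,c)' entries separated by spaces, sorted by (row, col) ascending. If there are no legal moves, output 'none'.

Answer: (3,7) (5,2) (5,5) (6,3) (6,5)

Derivation:
(1,6): no bracket -> illegal
(1,7): no bracket -> illegal
(2,3): no bracket -> illegal
(2,4): no bracket -> illegal
(2,6): no bracket -> illegal
(3,2): no bracket -> illegal
(3,7): flips 3 -> legal
(4,2): no bracket -> illegal
(4,6): no bracket -> illegal
(5,1): no bracket -> illegal
(5,2): flips 2 -> legal
(5,4): no bracket -> illegal
(5,5): flips 3 -> legal
(5,7): no bracket -> illegal
(6,1): no bracket -> illegal
(6,3): flips 2 -> legal
(6,4): no bracket -> illegal
(6,5): flips 1 -> legal
(6,6): no bracket -> illegal
(7,1): no bracket -> illegal
(7,2): no bracket -> illegal
(7,3): no bracket -> illegal
(7,6): no bracket -> illegal
(7,7): no bracket -> illegal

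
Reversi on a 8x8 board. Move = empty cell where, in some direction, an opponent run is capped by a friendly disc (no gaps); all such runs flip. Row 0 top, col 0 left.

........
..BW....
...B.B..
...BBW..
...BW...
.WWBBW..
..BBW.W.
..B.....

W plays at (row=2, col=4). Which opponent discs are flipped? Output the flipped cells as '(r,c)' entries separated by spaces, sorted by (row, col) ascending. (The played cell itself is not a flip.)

Dir NW: first cell 'W' (not opp) -> no flip
Dir N: first cell '.' (not opp) -> no flip
Dir NE: first cell '.' (not opp) -> no flip
Dir W: opp run (2,3), next='.' -> no flip
Dir E: opp run (2,5), next='.' -> no flip
Dir SW: opp run (3,3), next='.' -> no flip
Dir S: opp run (3,4) capped by W -> flip
Dir SE: first cell 'W' (not opp) -> no flip

Answer: (3,4)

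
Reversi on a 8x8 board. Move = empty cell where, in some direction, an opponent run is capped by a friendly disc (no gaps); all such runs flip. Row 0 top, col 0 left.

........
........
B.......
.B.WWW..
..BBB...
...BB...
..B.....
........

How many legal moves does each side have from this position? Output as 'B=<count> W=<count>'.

-- B to move --
(2,2): flips 1 -> legal
(2,3): flips 1 -> legal
(2,4): flips 2 -> legal
(2,5): flips 1 -> legal
(2,6): flips 1 -> legal
(3,2): no bracket -> illegal
(3,6): no bracket -> illegal
(4,5): no bracket -> illegal
(4,6): no bracket -> illegal
B mobility = 5
-- W to move --
(1,0): no bracket -> illegal
(1,1): no bracket -> illegal
(2,1): no bracket -> illegal
(2,2): no bracket -> illegal
(3,0): no bracket -> illegal
(3,2): no bracket -> illegal
(4,0): no bracket -> illegal
(4,1): no bracket -> illegal
(4,5): no bracket -> illegal
(5,1): flips 1 -> legal
(5,2): flips 1 -> legal
(5,5): flips 1 -> legal
(6,1): no bracket -> illegal
(6,3): flips 2 -> legal
(6,4): flips 2 -> legal
(6,5): no bracket -> illegal
(7,1): flips 3 -> legal
(7,2): no bracket -> illegal
(7,3): no bracket -> illegal
W mobility = 6

Answer: B=5 W=6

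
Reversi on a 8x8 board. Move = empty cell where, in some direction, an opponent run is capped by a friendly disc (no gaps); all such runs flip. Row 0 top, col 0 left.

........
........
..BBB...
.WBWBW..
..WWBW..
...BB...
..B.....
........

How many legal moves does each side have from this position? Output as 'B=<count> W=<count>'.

Answer: B=10 W=11

Derivation:
-- B to move --
(2,0): flips 2 -> legal
(2,1): no bracket -> illegal
(2,5): no bracket -> illegal
(2,6): flips 1 -> legal
(3,0): flips 1 -> legal
(3,6): flips 2 -> legal
(4,0): flips 1 -> legal
(4,1): flips 2 -> legal
(4,6): flips 2 -> legal
(5,1): flips 2 -> legal
(5,2): flips 2 -> legal
(5,5): no bracket -> illegal
(5,6): flips 1 -> legal
B mobility = 10
-- W to move --
(1,1): flips 1 -> legal
(1,2): flips 4 -> legal
(1,3): flips 3 -> legal
(1,4): no bracket -> illegal
(1,5): flips 1 -> legal
(2,1): flips 1 -> legal
(2,5): flips 1 -> legal
(4,1): no bracket -> illegal
(5,1): no bracket -> illegal
(5,2): no bracket -> illegal
(5,5): flips 1 -> legal
(6,1): no bracket -> illegal
(6,3): flips 2 -> legal
(6,4): flips 1 -> legal
(6,5): flips 1 -> legal
(7,1): flips 3 -> legal
(7,2): no bracket -> illegal
(7,3): no bracket -> illegal
W mobility = 11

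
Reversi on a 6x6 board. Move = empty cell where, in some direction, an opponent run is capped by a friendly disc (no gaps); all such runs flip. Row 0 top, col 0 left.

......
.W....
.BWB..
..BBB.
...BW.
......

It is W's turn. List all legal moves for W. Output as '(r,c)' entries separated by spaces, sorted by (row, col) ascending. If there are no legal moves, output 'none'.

Answer: (2,0) (2,4) (3,1) (4,2)

Derivation:
(1,0): no bracket -> illegal
(1,2): no bracket -> illegal
(1,3): no bracket -> illegal
(1,4): no bracket -> illegal
(2,0): flips 1 -> legal
(2,4): flips 2 -> legal
(2,5): no bracket -> illegal
(3,0): no bracket -> illegal
(3,1): flips 1 -> legal
(3,5): no bracket -> illegal
(4,1): no bracket -> illegal
(4,2): flips 2 -> legal
(4,5): no bracket -> illegal
(5,2): no bracket -> illegal
(5,3): no bracket -> illegal
(5,4): no bracket -> illegal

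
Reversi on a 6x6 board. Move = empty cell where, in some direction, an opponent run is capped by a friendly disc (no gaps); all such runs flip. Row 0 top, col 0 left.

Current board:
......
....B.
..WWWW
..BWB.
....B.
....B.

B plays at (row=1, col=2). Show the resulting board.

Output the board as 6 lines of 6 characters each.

Answer: ......
..B.B.
..BBWW
..BWB.
....B.
....B.

Derivation:
Place B at (1,2); scan 8 dirs for brackets.
Dir NW: first cell '.' (not opp) -> no flip
Dir N: first cell '.' (not opp) -> no flip
Dir NE: first cell '.' (not opp) -> no flip
Dir W: first cell '.' (not opp) -> no flip
Dir E: first cell '.' (not opp) -> no flip
Dir SW: first cell '.' (not opp) -> no flip
Dir S: opp run (2,2) capped by B -> flip
Dir SE: opp run (2,3) capped by B -> flip
All flips: (2,2) (2,3)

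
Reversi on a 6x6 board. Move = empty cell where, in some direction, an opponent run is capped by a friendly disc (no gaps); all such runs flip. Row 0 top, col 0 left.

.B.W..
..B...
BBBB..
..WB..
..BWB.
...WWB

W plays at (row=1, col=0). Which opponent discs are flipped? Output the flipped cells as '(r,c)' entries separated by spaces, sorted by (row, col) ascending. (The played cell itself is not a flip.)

Dir NW: edge -> no flip
Dir N: first cell '.' (not opp) -> no flip
Dir NE: opp run (0,1), next=edge -> no flip
Dir W: edge -> no flip
Dir E: first cell '.' (not opp) -> no flip
Dir SW: edge -> no flip
Dir S: opp run (2,0), next='.' -> no flip
Dir SE: opp run (2,1) capped by W -> flip

Answer: (2,1)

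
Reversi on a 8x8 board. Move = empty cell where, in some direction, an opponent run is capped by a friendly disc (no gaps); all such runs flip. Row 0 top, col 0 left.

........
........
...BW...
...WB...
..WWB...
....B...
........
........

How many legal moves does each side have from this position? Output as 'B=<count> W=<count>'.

Answer: B=7 W=8

Derivation:
-- B to move --
(1,3): no bracket -> illegal
(1,4): flips 1 -> legal
(1,5): no bracket -> illegal
(2,2): flips 1 -> legal
(2,5): flips 1 -> legal
(3,1): no bracket -> illegal
(3,2): flips 2 -> legal
(3,5): no bracket -> illegal
(4,1): flips 2 -> legal
(5,1): no bracket -> illegal
(5,2): flips 1 -> legal
(5,3): flips 2 -> legal
B mobility = 7
-- W to move --
(1,2): no bracket -> illegal
(1,3): flips 1 -> legal
(1,4): no bracket -> illegal
(2,2): flips 1 -> legal
(2,5): flips 1 -> legal
(3,2): no bracket -> illegal
(3,5): flips 1 -> legal
(4,5): flips 1 -> legal
(5,3): no bracket -> illegal
(5,5): flips 1 -> legal
(6,3): no bracket -> illegal
(6,4): flips 3 -> legal
(6,5): flips 1 -> legal
W mobility = 8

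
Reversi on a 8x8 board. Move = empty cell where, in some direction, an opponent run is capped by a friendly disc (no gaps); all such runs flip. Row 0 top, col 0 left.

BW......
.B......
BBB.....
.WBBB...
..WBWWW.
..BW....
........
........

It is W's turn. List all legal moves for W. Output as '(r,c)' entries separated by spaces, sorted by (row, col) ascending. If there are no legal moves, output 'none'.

(0,2): no bracket -> illegal
(1,0): no bracket -> illegal
(1,2): flips 2 -> legal
(1,3): flips 1 -> legal
(2,3): flips 3 -> legal
(2,4): flips 2 -> legal
(2,5): no bracket -> illegal
(3,0): no bracket -> illegal
(3,5): flips 3 -> legal
(4,1): no bracket -> illegal
(5,1): flips 1 -> legal
(5,4): no bracket -> illegal
(6,1): no bracket -> illegal
(6,2): flips 1 -> legal
(6,3): no bracket -> illegal

Answer: (1,2) (1,3) (2,3) (2,4) (3,5) (5,1) (6,2)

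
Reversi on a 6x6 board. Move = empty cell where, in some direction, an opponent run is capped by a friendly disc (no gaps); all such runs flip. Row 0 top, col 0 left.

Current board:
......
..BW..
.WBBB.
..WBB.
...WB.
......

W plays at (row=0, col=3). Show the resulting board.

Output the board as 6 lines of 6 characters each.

Place W at (0,3); scan 8 dirs for brackets.
Dir NW: edge -> no flip
Dir N: edge -> no flip
Dir NE: edge -> no flip
Dir W: first cell '.' (not opp) -> no flip
Dir E: first cell '.' (not opp) -> no flip
Dir SW: opp run (1,2) capped by W -> flip
Dir S: first cell 'W' (not opp) -> no flip
Dir SE: first cell '.' (not opp) -> no flip
All flips: (1,2)

Answer: ...W..
..WW..
.WBBB.
..WBB.
...WB.
......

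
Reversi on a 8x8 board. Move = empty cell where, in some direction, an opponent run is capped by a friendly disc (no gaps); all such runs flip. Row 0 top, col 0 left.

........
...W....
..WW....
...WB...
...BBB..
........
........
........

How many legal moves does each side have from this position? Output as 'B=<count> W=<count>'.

-- B to move --
(0,2): no bracket -> illegal
(0,3): flips 3 -> legal
(0,4): no bracket -> illegal
(1,1): flips 2 -> legal
(1,2): flips 1 -> legal
(1,4): no bracket -> illegal
(2,1): no bracket -> illegal
(2,4): no bracket -> illegal
(3,1): no bracket -> illegal
(3,2): flips 1 -> legal
(4,2): no bracket -> illegal
B mobility = 4
-- W to move --
(2,4): no bracket -> illegal
(2,5): no bracket -> illegal
(3,2): no bracket -> illegal
(3,5): flips 1 -> legal
(3,6): no bracket -> illegal
(4,2): no bracket -> illegal
(4,6): no bracket -> illegal
(5,2): no bracket -> illegal
(5,3): flips 1 -> legal
(5,4): no bracket -> illegal
(5,5): flips 1 -> legal
(5,6): flips 2 -> legal
W mobility = 4

Answer: B=4 W=4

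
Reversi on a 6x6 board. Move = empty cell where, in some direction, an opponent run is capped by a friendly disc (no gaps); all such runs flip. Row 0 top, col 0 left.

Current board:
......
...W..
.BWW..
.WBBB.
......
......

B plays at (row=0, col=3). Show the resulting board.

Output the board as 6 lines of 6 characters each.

Answer: ...B..
...B..
.BWB..
.WBBB.
......
......

Derivation:
Place B at (0,3); scan 8 dirs for brackets.
Dir NW: edge -> no flip
Dir N: edge -> no flip
Dir NE: edge -> no flip
Dir W: first cell '.' (not opp) -> no flip
Dir E: first cell '.' (not opp) -> no flip
Dir SW: first cell '.' (not opp) -> no flip
Dir S: opp run (1,3) (2,3) capped by B -> flip
Dir SE: first cell '.' (not opp) -> no flip
All flips: (1,3) (2,3)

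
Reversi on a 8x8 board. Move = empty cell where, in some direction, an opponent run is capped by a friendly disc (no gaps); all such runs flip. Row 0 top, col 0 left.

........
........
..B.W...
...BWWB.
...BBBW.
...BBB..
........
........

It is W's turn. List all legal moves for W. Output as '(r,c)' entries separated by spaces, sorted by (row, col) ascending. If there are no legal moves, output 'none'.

(1,1): no bracket -> illegal
(1,2): no bracket -> illegal
(1,3): no bracket -> illegal
(2,1): no bracket -> illegal
(2,3): no bracket -> illegal
(2,5): no bracket -> illegal
(2,6): flips 1 -> legal
(2,7): no bracket -> illegal
(3,1): no bracket -> illegal
(3,2): flips 1 -> legal
(3,7): flips 1 -> legal
(4,2): flips 4 -> legal
(4,7): no bracket -> illegal
(5,2): flips 1 -> legal
(5,6): flips 1 -> legal
(6,2): flips 2 -> legal
(6,3): no bracket -> illegal
(6,4): flips 3 -> legal
(6,5): flips 2 -> legal
(6,6): no bracket -> illegal

Answer: (2,6) (3,2) (3,7) (4,2) (5,2) (5,6) (6,2) (6,4) (6,5)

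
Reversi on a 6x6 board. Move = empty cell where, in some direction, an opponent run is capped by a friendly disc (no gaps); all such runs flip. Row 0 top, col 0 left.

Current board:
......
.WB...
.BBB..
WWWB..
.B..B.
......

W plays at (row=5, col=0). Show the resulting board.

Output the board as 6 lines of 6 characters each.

Answer: ......
.WB...
.BBB..
WWWB..
.W..B.
W.....

Derivation:
Place W at (5,0); scan 8 dirs for brackets.
Dir NW: edge -> no flip
Dir N: first cell '.' (not opp) -> no flip
Dir NE: opp run (4,1) capped by W -> flip
Dir W: edge -> no flip
Dir E: first cell '.' (not opp) -> no flip
Dir SW: edge -> no flip
Dir S: edge -> no flip
Dir SE: edge -> no flip
All flips: (4,1)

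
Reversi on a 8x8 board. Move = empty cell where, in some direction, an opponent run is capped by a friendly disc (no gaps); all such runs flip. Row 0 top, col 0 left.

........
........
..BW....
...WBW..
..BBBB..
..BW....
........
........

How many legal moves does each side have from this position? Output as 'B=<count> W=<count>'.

Answer: B=11 W=6

Derivation:
-- B to move --
(1,2): flips 1 -> legal
(1,3): flips 2 -> legal
(1,4): no bracket -> illegal
(2,4): flips 2 -> legal
(2,5): flips 1 -> legal
(2,6): flips 1 -> legal
(3,2): flips 1 -> legal
(3,6): flips 1 -> legal
(4,6): no bracket -> illegal
(5,4): flips 1 -> legal
(6,2): flips 1 -> legal
(6,3): flips 1 -> legal
(6,4): flips 1 -> legal
B mobility = 11
-- W to move --
(1,1): flips 1 -> legal
(1,2): no bracket -> illegal
(1,3): no bracket -> illegal
(2,1): flips 1 -> legal
(2,4): no bracket -> illegal
(2,5): no bracket -> illegal
(3,1): flips 1 -> legal
(3,2): no bracket -> illegal
(3,6): no bracket -> illegal
(4,1): no bracket -> illegal
(4,6): no bracket -> illegal
(5,1): flips 2 -> legal
(5,4): no bracket -> illegal
(5,5): flips 2 -> legal
(5,6): flips 2 -> legal
(6,1): no bracket -> illegal
(6,2): no bracket -> illegal
(6,3): no bracket -> illegal
W mobility = 6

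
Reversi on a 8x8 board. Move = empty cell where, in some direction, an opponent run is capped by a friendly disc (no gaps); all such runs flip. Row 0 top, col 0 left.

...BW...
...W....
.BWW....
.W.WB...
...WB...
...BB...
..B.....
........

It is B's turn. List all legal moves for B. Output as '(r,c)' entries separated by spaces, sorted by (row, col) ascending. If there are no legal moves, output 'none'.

(0,2): no bracket -> illegal
(0,5): flips 1 -> legal
(1,1): flips 2 -> legal
(1,2): flips 1 -> legal
(1,4): no bracket -> illegal
(1,5): no bracket -> illegal
(2,0): no bracket -> illegal
(2,4): flips 2 -> legal
(3,0): no bracket -> illegal
(3,2): flips 2 -> legal
(4,0): no bracket -> illegal
(4,1): flips 1 -> legal
(4,2): flips 1 -> legal
(5,2): flips 1 -> legal

Answer: (0,5) (1,1) (1,2) (2,4) (3,2) (4,1) (4,2) (5,2)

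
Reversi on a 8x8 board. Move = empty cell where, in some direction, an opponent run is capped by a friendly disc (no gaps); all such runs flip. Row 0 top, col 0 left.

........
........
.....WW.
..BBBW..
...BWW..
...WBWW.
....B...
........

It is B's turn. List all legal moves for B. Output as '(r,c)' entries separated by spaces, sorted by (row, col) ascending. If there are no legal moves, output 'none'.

(1,4): no bracket -> illegal
(1,5): no bracket -> illegal
(1,6): flips 1 -> legal
(1,7): no bracket -> illegal
(2,4): no bracket -> illegal
(2,7): no bracket -> illegal
(3,6): flips 2 -> legal
(3,7): no bracket -> illegal
(4,2): flips 1 -> legal
(4,6): flips 3 -> legal
(4,7): no bracket -> illegal
(5,2): flips 1 -> legal
(5,7): flips 2 -> legal
(6,2): no bracket -> illegal
(6,3): flips 1 -> legal
(6,5): no bracket -> illegal
(6,6): flips 2 -> legal
(6,7): flips 2 -> legal

Answer: (1,6) (3,6) (4,2) (4,6) (5,2) (5,7) (6,3) (6,6) (6,7)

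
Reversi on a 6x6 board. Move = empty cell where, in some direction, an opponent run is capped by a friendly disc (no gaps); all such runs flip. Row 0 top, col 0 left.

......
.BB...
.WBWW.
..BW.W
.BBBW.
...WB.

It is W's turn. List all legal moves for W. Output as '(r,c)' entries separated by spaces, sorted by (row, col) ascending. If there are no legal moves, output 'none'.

Answer: (0,0) (0,1) (0,3) (3,1) (4,0) (5,0) (5,1) (5,5)

Derivation:
(0,0): flips 2 -> legal
(0,1): flips 2 -> legal
(0,2): no bracket -> illegal
(0,3): flips 1 -> legal
(1,0): no bracket -> illegal
(1,3): no bracket -> illegal
(2,0): no bracket -> illegal
(3,0): no bracket -> illegal
(3,1): flips 2 -> legal
(3,4): no bracket -> illegal
(4,0): flips 3 -> legal
(4,5): no bracket -> illegal
(5,0): flips 2 -> legal
(5,1): flips 1 -> legal
(5,2): no bracket -> illegal
(5,5): flips 1 -> legal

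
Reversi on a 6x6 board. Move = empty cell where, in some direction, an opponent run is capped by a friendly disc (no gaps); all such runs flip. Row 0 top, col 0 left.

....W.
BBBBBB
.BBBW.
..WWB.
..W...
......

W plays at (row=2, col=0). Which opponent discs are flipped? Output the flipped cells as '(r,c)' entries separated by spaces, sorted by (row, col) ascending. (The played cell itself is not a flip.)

Answer: (2,1) (2,2) (2,3)

Derivation:
Dir NW: edge -> no flip
Dir N: opp run (1,0), next='.' -> no flip
Dir NE: opp run (1,1), next='.' -> no flip
Dir W: edge -> no flip
Dir E: opp run (2,1) (2,2) (2,3) capped by W -> flip
Dir SW: edge -> no flip
Dir S: first cell '.' (not opp) -> no flip
Dir SE: first cell '.' (not opp) -> no flip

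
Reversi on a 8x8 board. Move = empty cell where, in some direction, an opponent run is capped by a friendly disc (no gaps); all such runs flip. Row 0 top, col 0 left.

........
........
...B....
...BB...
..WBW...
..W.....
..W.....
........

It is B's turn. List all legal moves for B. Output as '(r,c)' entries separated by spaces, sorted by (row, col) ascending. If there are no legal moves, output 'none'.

Answer: (4,1) (4,5) (5,1) (5,4) (5,5) (6,1)

Derivation:
(3,1): no bracket -> illegal
(3,2): no bracket -> illegal
(3,5): no bracket -> illegal
(4,1): flips 1 -> legal
(4,5): flips 1 -> legal
(5,1): flips 1 -> legal
(5,3): no bracket -> illegal
(5,4): flips 1 -> legal
(5,5): flips 1 -> legal
(6,1): flips 1 -> legal
(6,3): no bracket -> illegal
(7,1): no bracket -> illegal
(7,2): no bracket -> illegal
(7,3): no bracket -> illegal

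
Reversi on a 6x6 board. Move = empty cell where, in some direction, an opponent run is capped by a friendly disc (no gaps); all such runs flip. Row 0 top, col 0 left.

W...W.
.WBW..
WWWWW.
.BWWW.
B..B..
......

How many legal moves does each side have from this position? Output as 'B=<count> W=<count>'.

Answer: B=9 W=9

Derivation:
-- B to move --
(0,1): flips 2 -> legal
(0,2): no bracket -> illegal
(0,3): flips 3 -> legal
(0,5): no bracket -> illegal
(1,0): flips 3 -> legal
(1,4): flips 1 -> legal
(1,5): no bracket -> illegal
(2,5): flips 1 -> legal
(3,0): flips 1 -> legal
(3,5): flips 3 -> legal
(4,1): no bracket -> illegal
(4,2): flips 2 -> legal
(4,4): no bracket -> illegal
(4,5): flips 2 -> legal
B mobility = 9
-- W to move --
(0,1): flips 1 -> legal
(0,2): flips 1 -> legal
(0,3): flips 1 -> legal
(3,0): flips 1 -> legal
(4,1): flips 1 -> legal
(4,2): flips 1 -> legal
(4,4): no bracket -> illegal
(5,0): no bracket -> illegal
(5,1): no bracket -> illegal
(5,2): flips 1 -> legal
(5,3): flips 1 -> legal
(5,4): flips 1 -> legal
W mobility = 9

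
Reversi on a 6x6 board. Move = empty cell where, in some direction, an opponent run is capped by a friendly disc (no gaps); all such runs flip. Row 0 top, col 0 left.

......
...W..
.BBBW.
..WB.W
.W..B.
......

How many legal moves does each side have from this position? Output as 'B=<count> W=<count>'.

Answer: B=8 W=9

Derivation:
-- B to move --
(0,2): no bracket -> illegal
(0,3): flips 1 -> legal
(0,4): flips 1 -> legal
(1,2): no bracket -> illegal
(1,4): no bracket -> illegal
(1,5): flips 1 -> legal
(2,5): flips 1 -> legal
(3,0): no bracket -> illegal
(3,1): flips 1 -> legal
(3,4): no bracket -> illegal
(4,0): no bracket -> illegal
(4,2): flips 1 -> legal
(4,3): flips 1 -> legal
(4,5): no bracket -> illegal
(5,0): flips 2 -> legal
(5,1): no bracket -> illegal
(5,2): no bracket -> illegal
B mobility = 8
-- W to move --
(1,0): flips 1 -> legal
(1,1): no bracket -> illegal
(1,2): flips 1 -> legal
(1,4): flips 1 -> legal
(2,0): flips 3 -> legal
(3,0): no bracket -> illegal
(3,1): flips 1 -> legal
(3,4): flips 1 -> legal
(4,2): flips 1 -> legal
(4,3): flips 2 -> legal
(4,5): no bracket -> illegal
(5,3): flips 1 -> legal
(5,4): no bracket -> illegal
(5,5): no bracket -> illegal
W mobility = 9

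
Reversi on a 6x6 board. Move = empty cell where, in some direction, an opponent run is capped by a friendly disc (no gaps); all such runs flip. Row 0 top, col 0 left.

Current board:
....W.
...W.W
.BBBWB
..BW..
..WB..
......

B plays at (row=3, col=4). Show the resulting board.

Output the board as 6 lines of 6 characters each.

Answer: ....W.
...W.W
.BBBWB
..BBB.
..WB..
......

Derivation:
Place B at (3,4); scan 8 dirs for brackets.
Dir NW: first cell 'B' (not opp) -> no flip
Dir N: opp run (2,4), next='.' -> no flip
Dir NE: first cell 'B' (not opp) -> no flip
Dir W: opp run (3,3) capped by B -> flip
Dir E: first cell '.' (not opp) -> no flip
Dir SW: first cell 'B' (not opp) -> no flip
Dir S: first cell '.' (not opp) -> no flip
Dir SE: first cell '.' (not opp) -> no flip
All flips: (3,3)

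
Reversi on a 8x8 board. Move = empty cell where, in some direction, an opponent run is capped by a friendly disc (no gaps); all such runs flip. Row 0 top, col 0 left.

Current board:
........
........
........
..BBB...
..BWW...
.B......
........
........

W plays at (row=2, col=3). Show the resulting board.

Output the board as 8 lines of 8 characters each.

Answer: ........
........
...W....
..BWB...
..BWW...
.B......
........
........

Derivation:
Place W at (2,3); scan 8 dirs for brackets.
Dir NW: first cell '.' (not opp) -> no flip
Dir N: first cell '.' (not opp) -> no flip
Dir NE: first cell '.' (not opp) -> no flip
Dir W: first cell '.' (not opp) -> no flip
Dir E: first cell '.' (not opp) -> no flip
Dir SW: opp run (3,2), next='.' -> no flip
Dir S: opp run (3,3) capped by W -> flip
Dir SE: opp run (3,4), next='.' -> no flip
All flips: (3,3)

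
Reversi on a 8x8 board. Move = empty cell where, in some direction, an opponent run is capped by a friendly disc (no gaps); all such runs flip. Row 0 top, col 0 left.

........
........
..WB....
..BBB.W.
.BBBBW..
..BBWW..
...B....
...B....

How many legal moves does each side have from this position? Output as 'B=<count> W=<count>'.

-- B to move --
(1,1): flips 1 -> legal
(1,2): flips 1 -> legal
(1,3): no bracket -> illegal
(2,1): flips 1 -> legal
(2,5): no bracket -> illegal
(2,6): no bracket -> illegal
(2,7): flips 3 -> legal
(3,1): no bracket -> illegal
(3,5): no bracket -> illegal
(3,7): no bracket -> illegal
(4,6): flips 1 -> legal
(4,7): no bracket -> illegal
(5,6): flips 3 -> legal
(6,4): flips 1 -> legal
(6,5): flips 1 -> legal
(6,6): flips 1 -> legal
B mobility = 9
-- W to move --
(1,2): flips 2 -> legal
(1,3): no bracket -> illegal
(1,4): no bracket -> illegal
(2,1): flips 2 -> legal
(2,4): flips 3 -> legal
(2,5): no bracket -> illegal
(3,0): no bracket -> illegal
(3,1): no bracket -> illegal
(3,5): no bracket -> illegal
(4,0): flips 4 -> legal
(5,0): no bracket -> illegal
(5,1): flips 2 -> legal
(6,1): no bracket -> illegal
(6,2): flips 3 -> legal
(6,4): no bracket -> illegal
(7,2): flips 1 -> legal
(7,4): no bracket -> illegal
W mobility = 7

Answer: B=9 W=7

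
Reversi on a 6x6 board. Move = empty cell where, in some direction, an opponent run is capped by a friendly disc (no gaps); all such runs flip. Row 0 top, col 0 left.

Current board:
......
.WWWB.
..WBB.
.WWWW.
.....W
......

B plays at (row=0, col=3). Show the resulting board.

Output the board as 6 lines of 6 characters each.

Place B at (0,3); scan 8 dirs for brackets.
Dir NW: edge -> no flip
Dir N: edge -> no flip
Dir NE: edge -> no flip
Dir W: first cell '.' (not opp) -> no flip
Dir E: first cell '.' (not opp) -> no flip
Dir SW: opp run (1,2), next='.' -> no flip
Dir S: opp run (1,3) capped by B -> flip
Dir SE: first cell 'B' (not opp) -> no flip
All flips: (1,3)

Answer: ...B..
.WWBB.
..WBB.
.WWWW.
.....W
......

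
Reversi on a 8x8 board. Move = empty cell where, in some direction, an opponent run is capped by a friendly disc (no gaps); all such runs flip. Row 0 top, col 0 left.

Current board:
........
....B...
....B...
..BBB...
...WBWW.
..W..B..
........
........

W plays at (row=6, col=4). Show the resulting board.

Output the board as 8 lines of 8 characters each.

Answer: ........
....B...
....B...
..BBB...
...WBWW.
..W..W..
....W...
........

Derivation:
Place W at (6,4); scan 8 dirs for brackets.
Dir NW: first cell '.' (not opp) -> no flip
Dir N: first cell '.' (not opp) -> no flip
Dir NE: opp run (5,5) capped by W -> flip
Dir W: first cell '.' (not opp) -> no flip
Dir E: first cell '.' (not opp) -> no flip
Dir SW: first cell '.' (not opp) -> no flip
Dir S: first cell '.' (not opp) -> no flip
Dir SE: first cell '.' (not opp) -> no flip
All flips: (5,5)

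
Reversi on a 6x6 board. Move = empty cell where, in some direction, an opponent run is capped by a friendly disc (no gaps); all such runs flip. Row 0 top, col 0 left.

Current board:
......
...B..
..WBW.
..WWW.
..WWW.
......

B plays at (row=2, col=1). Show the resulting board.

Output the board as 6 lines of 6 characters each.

Answer: ......
...B..
.BBBW.
..WWW.
..WWW.
......

Derivation:
Place B at (2,1); scan 8 dirs for brackets.
Dir NW: first cell '.' (not opp) -> no flip
Dir N: first cell '.' (not opp) -> no flip
Dir NE: first cell '.' (not opp) -> no flip
Dir W: first cell '.' (not opp) -> no flip
Dir E: opp run (2,2) capped by B -> flip
Dir SW: first cell '.' (not opp) -> no flip
Dir S: first cell '.' (not opp) -> no flip
Dir SE: opp run (3,2) (4,3), next='.' -> no flip
All flips: (2,2)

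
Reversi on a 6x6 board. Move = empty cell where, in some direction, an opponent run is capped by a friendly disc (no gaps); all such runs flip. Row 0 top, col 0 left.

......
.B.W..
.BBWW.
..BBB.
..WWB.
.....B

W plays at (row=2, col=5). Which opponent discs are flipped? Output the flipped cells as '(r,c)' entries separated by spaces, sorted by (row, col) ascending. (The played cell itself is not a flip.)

Dir NW: first cell '.' (not opp) -> no flip
Dir N: first cell '.' (not opp) -> no flip
Dir NE: edge -> no flip
Dir W: first cell 'W' (not opp) -> no flip
Dir E: edge -> no flip
Dir SW: opp run (3,4) capped by W -> flip
Dir S: first cell '.' (not opp) -> no flip
Dir SE: edge -> no flip

Answer: (3,4)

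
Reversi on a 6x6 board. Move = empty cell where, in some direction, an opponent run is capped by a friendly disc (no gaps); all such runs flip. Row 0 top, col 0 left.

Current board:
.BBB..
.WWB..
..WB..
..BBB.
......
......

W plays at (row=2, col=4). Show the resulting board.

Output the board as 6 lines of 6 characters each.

Place W at (2,4); scan 8 dirs for brackets.
Dir NW: opp run (1,3) (0,2), next=edge -> no flip
Dir N: first cell '.' (not opp) -> no flip
Dir NE: first cell '.' (not opp) -> no flip
Dir W: opp run (2,3) capped by W -> flip
Dir E: first cell '.' (not opp) -> no flip
Dir SW: opp run (3,3), next='.' -> no flip
Dir S: opp run (3,4), next='.' -> no flip
Dir SE: first cell '.' (not opp) -> no flip
All flips: (2,3)

Answer: .BBB..
.WWB..
..WWW.
..BBB.
......
......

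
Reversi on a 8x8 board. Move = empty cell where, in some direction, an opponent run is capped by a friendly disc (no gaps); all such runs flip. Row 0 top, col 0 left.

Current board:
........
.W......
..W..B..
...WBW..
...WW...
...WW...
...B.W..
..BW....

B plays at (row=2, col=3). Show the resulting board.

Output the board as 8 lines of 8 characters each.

Answer: ........
.W......
..WB.B..
...BBW..
...BW...
...BW...
...B.W..
..BW....

Derivation:
Place B at (2,3); scan 8 dirs for brackets.
Dir NW: first cell '.' (not opp) -> no flip
Dir N: first cell '.' (not opp) -> no flip
Dir NE: first cell '.' (not opp) -> no flip
Dir W: opp run (2,2), next='.' -> no flip
Dir E: first cell '.' (not opp) -> no flip
Dir SW: first cell '.' (not opp) -> no flip
Dir S: opp run (3,3) (4,3) (5,3) capped by B -> flip
Dir SE: first cell 'B' (not opp) -> no flip
All flips: (3,3) (4,3) (5,3)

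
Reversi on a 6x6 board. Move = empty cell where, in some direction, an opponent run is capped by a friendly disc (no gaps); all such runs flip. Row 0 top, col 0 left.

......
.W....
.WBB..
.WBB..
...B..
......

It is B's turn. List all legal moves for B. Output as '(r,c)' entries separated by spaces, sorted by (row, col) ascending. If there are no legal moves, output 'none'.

Answer: (0,0) (1,0) (2,0) (3,0) (4,0)

Derivation:
(0,0): flips 1 -> legal
(0,1): no bracket -> illegal
(0,2): no bracket -> illegal
(1,0): flips 1 -> legal
(1,2): no bracket -> illegal
(2,0): flips 1 -> legal
(3,0): flips 1 -> legal
(4,0): flips 1 -> legal
(4,1): no bracket -> illegal
(4,2): no bracket -> illegal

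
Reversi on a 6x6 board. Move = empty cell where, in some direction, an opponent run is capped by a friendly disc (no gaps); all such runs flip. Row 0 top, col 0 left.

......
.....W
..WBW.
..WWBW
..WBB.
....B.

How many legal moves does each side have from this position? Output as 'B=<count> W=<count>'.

Answer: B=6 W=5

Derivation:
-- B to move --
(0,4): no bracket -> illegal
(0,5): no bracket -> illegal
(1,1): flips 2 -> legal
(1,2): no bracket -> illegal
(1,3): no bracket -> illegal
(1,4): flips 1 -> legal
(2,1): flips 2 -> legal
(2,5): flips 1 -> legal
(3,1): flips 2 -> legal
(4,1): flips 2 -> legal
(4,5): no bracket -> illegal
(5,1): no bracket -> illegal
(5,2): no bracket -> illegal
(5,3): no bracket -> illegal
B mobility = 6
-- W to move --
(1,2): no bracket -> illegal
(1,3): flips 1 -> legal
(1,4): flips 1 -> legal
(2,5): no bracket -> illegal
(4,5): flips 2 -> legal
(5,2): no bracket -> illegal
(5,3): flips 2 -> legal
(5,5): flips 1 -> legal
W mobility = 5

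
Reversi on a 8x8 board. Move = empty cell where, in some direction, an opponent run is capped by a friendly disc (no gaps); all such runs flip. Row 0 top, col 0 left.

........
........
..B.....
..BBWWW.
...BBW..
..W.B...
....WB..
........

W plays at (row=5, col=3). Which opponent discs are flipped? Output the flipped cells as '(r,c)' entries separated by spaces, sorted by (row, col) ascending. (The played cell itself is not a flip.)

Answer: (4,4)

Derivation:
Dir NW: first cell '.' (not opp) -> no flip
Dir N: opp run (4,3) (3,3), next='.' -> no flip
Dir NE: opp run (4,4) capped by W -> flip
Dir W: first cell 'W' (not opp) -> no flip
Dir E: opp run (5,4), next='.' -> no flip
Dir SW: first cell '.' (not opp) -> no flip
Dir S: first cell '.' (not opp) -> no flip
Dir SE: first cell 'W' (not opp) -> no flip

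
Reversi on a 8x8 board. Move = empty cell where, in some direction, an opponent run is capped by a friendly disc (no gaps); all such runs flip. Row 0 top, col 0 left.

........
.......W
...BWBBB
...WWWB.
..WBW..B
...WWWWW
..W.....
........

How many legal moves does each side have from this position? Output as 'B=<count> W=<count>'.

Answer: B=8 W=8

Derivation:
-- B to move --
(0,6): no bracket -> illegal
(0,7): flips 1 -> legal
(1,3): no bracket -> illegal
(1,4): no bracket -> illegal
(1,5): no bracket -> illegal
(1,6): no bracket -> illegal
(2,2): no bracket -> illegal
(3,1): no bracket -> illegal
(3,2): flips 3 -> legal
(4,1): flips 1 -> legal
(4,5): flips 3 -> legal
(4,6): no bracket -> illegal
(5,1): no bracket -> illegal
(5,2): no bracket -> illegal
(6,1): no bracket -> illegal
(6,3): flips 1 -> legal
(6,4): no bracket -> illegal
(6,5): flips 2 -> legal
(6,6): no bracket -> illegal
(6,7): flips 1 -> legal
(7,1): flips 4 -> legal
(7,2): no bracket -> illegal
(7,3): no bracket -> illegal
B mobility = 8
-- W to move --
(1,2): flips 1 -> legal
(1,3): flips 1 -> legal
(1,4): no bracket -> illegal
(1,5): flips 1 -> legal
(1,6): flips 1 -> legal
(2,2): flips 1 -> legal
(3,2): flips 1 -> legal
(3,7): flips 3 -> legal
(4,5): no bracket -> illegal
(4,6): no bracket -> illegal
(5,2): flips 1 -> legal
W mobility = 8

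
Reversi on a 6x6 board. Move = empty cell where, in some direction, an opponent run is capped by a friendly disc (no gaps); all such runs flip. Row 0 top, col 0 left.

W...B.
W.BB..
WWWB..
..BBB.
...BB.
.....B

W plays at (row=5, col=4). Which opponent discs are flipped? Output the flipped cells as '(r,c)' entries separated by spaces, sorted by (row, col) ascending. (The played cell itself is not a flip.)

Answer: (3,2) (4,3)

Derivation:
Dir NW: opp run (4,3) (3,2) capped by W -> flip
Dir N: opp run (4,4) (3,4), next='.' -> no flip
Dir NE: first cell '.' (not opp) -> no flip
Dir W: first cell '.' (not opp) -> no flip
Dir E: opp run (5,5), next=edge -> no flip
Dir SW: edge -> no flip
Dir S: edge -> no flip
Dir SE: edge -> no flip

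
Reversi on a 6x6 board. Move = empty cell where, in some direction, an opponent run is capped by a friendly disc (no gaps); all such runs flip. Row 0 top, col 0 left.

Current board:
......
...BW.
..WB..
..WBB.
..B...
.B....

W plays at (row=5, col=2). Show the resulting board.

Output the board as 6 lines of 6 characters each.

Place W at (5,2); scan 8 dirs for brackets.
Dir NW: first cell '.' (not opp) -> no flip
Dir N: opp run (4,2) capped by W -> flip
Dir NE: first cell '.' (not opp) -> no flip
Dir W: opp run (5,1), next='.' -> no flip
Dir E: first cell '.' (not opp) -> no flip
Dir SW: edge -> no flip
Dir S: edge -> no flip
Dir SE: edge -> no flip
All flips: (4,2)

Answer: ......
...BW.
..WB..
..WBB.
..W...
.BW...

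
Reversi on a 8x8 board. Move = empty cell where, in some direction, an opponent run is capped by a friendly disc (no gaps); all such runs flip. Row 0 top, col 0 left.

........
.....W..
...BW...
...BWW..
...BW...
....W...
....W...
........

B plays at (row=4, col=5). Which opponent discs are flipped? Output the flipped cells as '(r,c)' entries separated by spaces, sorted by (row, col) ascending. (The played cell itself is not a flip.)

Answer: (3,4) (4,4)

Derivation:
Dir NW: opp run (3,4) capped by B -> flip
Dir N: opp run (3,5), next='.' -> no flip
Dir NE: first cell '.' (not opp) -> no flip
Dir W: opp run (4,4) capped by B -> flip
Dir E: first cell '.' (not opp) -> no flip
Dir SW: opp run (5,4), next='.' -> no flip
Dir S: first cell '.' (not opp) -> no flip
Dir SE: first cell '.' (not opp) -> no flip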